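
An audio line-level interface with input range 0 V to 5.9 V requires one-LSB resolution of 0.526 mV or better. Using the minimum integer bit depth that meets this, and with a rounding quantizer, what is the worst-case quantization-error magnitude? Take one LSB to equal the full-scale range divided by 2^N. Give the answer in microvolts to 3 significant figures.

180 µV

Span = 5.9 V.
Required number of levels: 5.9/0.526 mV = 11217; smallest N with 2^N ≥ that is 14.
One LSB is 5.9 V / 16384 = 360.11 µV.
|e|_max = LSB/2 = 180 µV.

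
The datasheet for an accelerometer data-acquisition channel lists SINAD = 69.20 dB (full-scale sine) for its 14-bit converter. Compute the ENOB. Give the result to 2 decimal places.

Inverting SNR = 6.02 N + 1.76: N_eff = (69.20 − 1.76)/6.02 = 11.2027.

11.20 bits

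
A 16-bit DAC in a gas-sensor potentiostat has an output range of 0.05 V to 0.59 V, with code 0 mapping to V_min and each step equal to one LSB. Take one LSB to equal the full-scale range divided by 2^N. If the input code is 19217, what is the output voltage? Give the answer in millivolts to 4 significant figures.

The full-scale span is 0.59 − (0.05) = 0.54 V. LSB = 0.54 V / 2^16.
Output = V_min + (19217/65536) × range = 0.05 + 0.293228 × 0.54 V
      = 0.05 + 0.158343 = 0.208343 V.

208.3 mV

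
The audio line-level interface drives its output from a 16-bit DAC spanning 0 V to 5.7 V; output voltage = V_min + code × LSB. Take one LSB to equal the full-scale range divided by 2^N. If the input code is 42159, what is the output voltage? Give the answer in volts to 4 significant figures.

3.667 V

Full-scale range = 5.7 V. LSB = 5.7 V / 2^16.
V_out = V_min + code × LSB = 0 V + 42159 × 5.7 V / 65536
      = 0 V + 3.66678 V = 3.66678 V.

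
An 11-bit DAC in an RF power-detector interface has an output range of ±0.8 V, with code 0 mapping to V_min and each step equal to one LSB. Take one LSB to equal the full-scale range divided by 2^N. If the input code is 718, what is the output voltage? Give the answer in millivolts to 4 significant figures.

-239.1 mV

Span: 0.8 V − (-0.8 V) = 1.6 V. LSB = 1.6 V / 2^11.
V_out = -0.8 + 718 × (1.6/2048) V
      = -0.8 + 0.560938 = -0.239063 V.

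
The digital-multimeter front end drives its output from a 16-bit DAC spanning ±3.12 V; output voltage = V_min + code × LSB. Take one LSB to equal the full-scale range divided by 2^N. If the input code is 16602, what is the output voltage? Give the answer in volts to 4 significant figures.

Full-scale range = 3.12 V − (-3.12 V) = 6.24 V. LSB = 6.24 V / 2^16.
Output = V_min + (16602/65536) × range = -3.12 + 0.253326 × 6.24 V
      = -3.12 V + 1.58076 V = -1.53924 V.

-1.539 V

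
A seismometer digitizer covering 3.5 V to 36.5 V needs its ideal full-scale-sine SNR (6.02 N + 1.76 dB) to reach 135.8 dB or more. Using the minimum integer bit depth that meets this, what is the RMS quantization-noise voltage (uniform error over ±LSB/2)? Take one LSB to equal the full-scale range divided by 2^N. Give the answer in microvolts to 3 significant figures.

1.14 µV

Range = 36.5 − (3.5) = 33 V.
Required N = ⌈(135.8 − 1.76)/6.02⌉ = ⌈22.266⌉ = 23.
LSB = 33 V / 2^23 = 3.9339 µV.
RMS noise = LSB/√12 = 1.14 µV.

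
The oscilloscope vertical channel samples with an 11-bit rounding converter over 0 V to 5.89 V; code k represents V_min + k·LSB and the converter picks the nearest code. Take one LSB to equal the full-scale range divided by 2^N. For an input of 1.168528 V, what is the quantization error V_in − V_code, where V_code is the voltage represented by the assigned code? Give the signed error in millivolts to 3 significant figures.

Span = 5.89 V. LSB = 5.89 V / 2^11 ≈ 2.876 mV.
Position in LSBs: (1.168528 − (0)) × 2048/5.89 = 406.3065; rounding gives k = 406.
Reconstructed level: 0 + 406 × 5.89/2048 V = 1.167646484 V.
Error = V_in − V_code = 1.168528 − (1.167646484) = +0.882 mV.

+0.882 mV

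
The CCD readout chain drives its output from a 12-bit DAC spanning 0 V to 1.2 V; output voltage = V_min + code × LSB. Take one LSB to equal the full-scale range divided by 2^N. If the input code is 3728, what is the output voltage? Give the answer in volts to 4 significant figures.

Span = 1.2 V. LSB = 1.2 V / 2^12.
Output = V_min + (3728/4096) × range = 0 + 0.910156 × 1.2 V
      = 0 V + 1.09219 V = 1.09219 V.

1.092 V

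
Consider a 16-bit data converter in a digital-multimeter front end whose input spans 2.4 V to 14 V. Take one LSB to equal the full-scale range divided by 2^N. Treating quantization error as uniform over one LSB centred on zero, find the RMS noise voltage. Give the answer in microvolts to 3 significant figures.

51.1 µV

Range = 14 − (2.4) = 11.6 V.
LSB = 11.6 V ÷ 2^16 = 11.6/65536 V = 177.00 µV.
V_rms = LSB/√12 = 177.00 µV / √12 = 51.1 µV.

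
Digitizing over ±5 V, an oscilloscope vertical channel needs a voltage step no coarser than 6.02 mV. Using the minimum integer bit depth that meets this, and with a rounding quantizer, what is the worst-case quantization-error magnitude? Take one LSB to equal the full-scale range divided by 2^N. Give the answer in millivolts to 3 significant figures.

2.44 mV

Full-scale range = 5 V − (-5 V) = 10 V.
10 V / 6.02 mV = 1661. Since 2^10 = 1024 and 2^11 = 2048, N = 11.
LSB = 10 V ÷ 2^11 = 10/2048 V = 4.8828 mV.
Half an LSB is 2.44 mV.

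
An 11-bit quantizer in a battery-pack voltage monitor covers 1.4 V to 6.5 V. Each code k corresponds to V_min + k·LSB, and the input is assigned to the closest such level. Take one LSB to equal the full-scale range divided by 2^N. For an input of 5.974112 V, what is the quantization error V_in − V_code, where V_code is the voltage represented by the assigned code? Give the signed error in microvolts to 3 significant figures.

−449 µV

Full-scale range = 6.5 V − (1.4 V) = 5.1 V. LSB = 5.1 V / 2^11 ≈ 2.490 mV.
Position in LSBs: (5.974112 − (1.4)) × 2048/5.1 = 1836.8199; rounding gives k = 1837.
V_code = V_min + k × range/2^11 = 1.4 + 1837 × 5.1/2048 = 5.974560547 V.
Error = V_in − V_code = 5.974112 − (5.974560547) = −449 µV.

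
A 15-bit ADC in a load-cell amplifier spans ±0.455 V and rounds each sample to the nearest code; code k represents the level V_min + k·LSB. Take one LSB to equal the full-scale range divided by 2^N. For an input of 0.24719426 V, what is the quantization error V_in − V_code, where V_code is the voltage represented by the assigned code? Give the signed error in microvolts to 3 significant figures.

+4.62 µV

Range = 0.455 − (-0.455) = 0.91 V. LSB = 0.91 V / 2^15 ≈ 27.77 µV.
Position in LSBs: (0.24719426 − (-0.455)) × 32768/0.91 = 25285.1665; rounding gives k = 25285.
Reconstructed level: -0.455 + 25285 × 0.91/32768 V = 0.24718963623 V.
e = 0.24719426 − (0.24718963623) = +4.62 µV.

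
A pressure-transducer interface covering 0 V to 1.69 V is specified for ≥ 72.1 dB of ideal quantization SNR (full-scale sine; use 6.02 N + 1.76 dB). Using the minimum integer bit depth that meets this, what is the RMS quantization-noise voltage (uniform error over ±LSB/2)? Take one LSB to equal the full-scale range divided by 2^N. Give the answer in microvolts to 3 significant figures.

119 µV

Span = 1.69 V.
N ≥ (72.1 − 1.76)/6.02 = 11.684 → N_min = 12.
One LSB is 1.69 V / 4096 = 412.60 µV.
RMS noise = LSB/√12 = 119 µV.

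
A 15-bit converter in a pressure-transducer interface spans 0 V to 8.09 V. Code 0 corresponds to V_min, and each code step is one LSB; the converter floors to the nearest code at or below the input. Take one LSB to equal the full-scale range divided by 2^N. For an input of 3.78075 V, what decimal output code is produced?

Full-scale range = 8.09 V. LSB = 8.09 V / 2^15 ≈ 246.9 µV.
(V_in − V_min) × 2^15/range = (3.78075 − (0)) × 32768/8.09 = 15313.673.
Floor → code = 15313.

15313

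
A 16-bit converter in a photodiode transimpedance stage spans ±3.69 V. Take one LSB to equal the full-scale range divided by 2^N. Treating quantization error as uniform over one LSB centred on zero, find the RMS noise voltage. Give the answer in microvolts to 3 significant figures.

32.5 µV

The full-scale span is 3.69 − (-3.69) = 7.38 V.
Step size = 7.38/65536 V = 112.61 µV.
RMS of a uniform error over width LSB is LSB/√12 = 32.5 µV.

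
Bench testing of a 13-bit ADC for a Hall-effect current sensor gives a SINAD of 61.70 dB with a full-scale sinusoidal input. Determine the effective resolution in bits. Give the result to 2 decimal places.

9.96 bits

(61.70 − 1.76) / 6.02 = 59.94/6.02 = 9.9568 effective bits.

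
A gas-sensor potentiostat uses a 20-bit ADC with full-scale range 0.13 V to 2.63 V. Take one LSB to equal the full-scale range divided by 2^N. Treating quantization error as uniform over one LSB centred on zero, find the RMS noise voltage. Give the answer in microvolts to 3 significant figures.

Span: 2.63 V − (0.13 V) = 2.5 V.
LSB = 2.5 V / 2^20 = 2.3842 µV.
σ_q = LSB/√12 = 2.3842 µV/3.4641 = 0.688 µV.

0.688 µV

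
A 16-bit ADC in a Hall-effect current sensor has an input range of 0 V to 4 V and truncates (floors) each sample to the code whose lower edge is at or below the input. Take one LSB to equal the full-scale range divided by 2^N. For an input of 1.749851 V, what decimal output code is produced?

V_FS = 4 V. LSB = 4 V / 2^16 ≈ 61.04 µV.
(V_in − V_min) × 2^16/range = (1.749851 − (0)) × 65536/4 = 28669.559.
Floor → code = 28669.

28669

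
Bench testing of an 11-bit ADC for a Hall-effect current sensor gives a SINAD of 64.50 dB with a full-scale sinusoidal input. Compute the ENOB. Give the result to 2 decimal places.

(64.50 − 1.76) / 6.02 = 62.74/6.02 = 10.4219 effective bits.

10.42 bits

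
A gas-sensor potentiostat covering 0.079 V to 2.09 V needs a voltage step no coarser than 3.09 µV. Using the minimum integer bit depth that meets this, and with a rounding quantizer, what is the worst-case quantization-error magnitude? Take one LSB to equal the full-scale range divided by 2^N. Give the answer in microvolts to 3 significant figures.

0.959 µV

Span: 2.09 V − (0.079 V) = 2.011 V.
Required number of levels: 2.011/3.09 µV = 650810; smallest N with 2^N ≥ that is 20.
One LSB is 2.011 V / 1048576 = 1.9178 µV.
Max error for round-to-nearest is LSB/2 = 0.959 µV.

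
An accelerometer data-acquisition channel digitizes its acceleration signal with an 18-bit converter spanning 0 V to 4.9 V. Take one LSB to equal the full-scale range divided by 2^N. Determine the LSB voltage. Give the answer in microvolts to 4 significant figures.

Range is 4.9 V.
Number of codes = 2^18 = 262144.
LSB = 4.9 V ÷ 2^18 = 4.9/262144 V = 18.69 µV.

18.69 µV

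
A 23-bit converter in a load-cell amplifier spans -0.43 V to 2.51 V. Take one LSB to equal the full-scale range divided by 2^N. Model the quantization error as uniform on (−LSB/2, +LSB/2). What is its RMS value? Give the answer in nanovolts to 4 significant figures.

Full-scale range = 2.51 V − (-0.43 V) = 2.94 V.
LSB = 2.94 V / 2^23 = 350.475 nV.
For a uniform distribution on [−LSB/2, +LSB/2], V_rms = LSB/√12 = 350.475 nV/3.4641 = 101.2 nV.

101.2 nV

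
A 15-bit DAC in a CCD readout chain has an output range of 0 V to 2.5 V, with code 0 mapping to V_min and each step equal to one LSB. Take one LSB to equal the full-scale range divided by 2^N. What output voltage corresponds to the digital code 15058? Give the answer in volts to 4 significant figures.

Full-scale range = 2.5 V. LSB = 2.5 V / 2^15.
Output = V_min + (15058/32768) × range = 0 + 0.459534 × 2.5 V
      = 0 V + 1.14883 V = 1.14883 V.

1.149 V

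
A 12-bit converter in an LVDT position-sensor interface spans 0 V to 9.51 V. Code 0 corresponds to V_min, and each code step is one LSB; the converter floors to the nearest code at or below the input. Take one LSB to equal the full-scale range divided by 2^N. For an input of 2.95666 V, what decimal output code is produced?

1273

V_FS = 9.51 V. LSB = 9.51 V / 2^12 ≈ 2.322 mV.
(V_in − V_min) × 2^12/range = (2.95666 − (0)) × 4096/9.51 = 1273.447.
Floor → code = 1273.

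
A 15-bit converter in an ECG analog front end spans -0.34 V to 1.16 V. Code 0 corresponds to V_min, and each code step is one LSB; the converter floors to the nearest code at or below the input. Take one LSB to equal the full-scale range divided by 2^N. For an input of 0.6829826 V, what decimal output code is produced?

The full-scale span is 1.16 − (-0.34) = 1.5 V. LSB = 1.5 V / 2^15 ≈ 45.78 µV.
V_in − V_min = 0.6829826 − (-0.34) = 1.0229826 V.
Divide by LSB: 1.0229826 × 32768/1.5 = 22347.3959.
Truncating gives code 22347.

22347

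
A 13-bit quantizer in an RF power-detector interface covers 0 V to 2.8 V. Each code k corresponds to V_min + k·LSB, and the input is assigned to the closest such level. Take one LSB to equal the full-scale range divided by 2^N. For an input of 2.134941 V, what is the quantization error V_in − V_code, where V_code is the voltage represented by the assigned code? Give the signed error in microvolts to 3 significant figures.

+77.7 µV

Full-scale range = 2.8 V. LSB = 2.8 V / 2^13 ≈ 341.8 µV.
(V_in − V_min)/LSB = (2.134941 − (0)) × 8192/2.8 = 6246.2274 → nearest code k = 6246.
V_code = V_min + k × range/2^13 = 0 + 6246 × 2.8/8192 = 2.134863281 V.
V_in − V_code = 2.134941 − (2.134863281) = +77.7 µV.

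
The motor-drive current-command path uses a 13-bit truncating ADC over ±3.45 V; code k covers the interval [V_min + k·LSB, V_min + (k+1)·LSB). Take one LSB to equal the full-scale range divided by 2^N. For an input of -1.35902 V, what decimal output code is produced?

Span: 3.45 V − (-3.45 V) = 6.9 V. LSB = 6.9 V / 2^13 ≈ 0.8423 mV.
code = ⌊(V_in − V_min)/LSB⌋ = ⌊(V_in − V_min) × 2^13 / range⌋
     = ⌊(-1.35902 − (-3.45)) × 8192 / 6.9⌋ = ⌊2.09098 × 8192/6.9⌋
     = ⌊2482.508⌋ = 2482.

2482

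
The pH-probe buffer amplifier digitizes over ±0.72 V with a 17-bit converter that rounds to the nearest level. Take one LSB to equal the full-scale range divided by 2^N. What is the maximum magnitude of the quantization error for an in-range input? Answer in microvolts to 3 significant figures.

The full-scale span is 0.72 − (-0.72) = 1.44 V.
One LSB is 1.44 V / 131072 = 10.986 µV.
A rounding quantizer has |error| ≤ LSB/2 = 5.49 µV.

5.49 µV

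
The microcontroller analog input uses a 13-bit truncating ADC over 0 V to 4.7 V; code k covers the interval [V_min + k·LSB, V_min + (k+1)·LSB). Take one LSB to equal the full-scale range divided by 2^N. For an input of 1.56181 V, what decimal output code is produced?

V_FS = 4.7 V. LSB = 4.7 V / 2^13 ≈ 0.5737 mV.
V_in − V_min = 1.56181 − (0) = 1.56181 V.
Divide by LSB: 1.56181 × 8192/4.7 = 2722.2016.
Truncating gives code 2722.

2722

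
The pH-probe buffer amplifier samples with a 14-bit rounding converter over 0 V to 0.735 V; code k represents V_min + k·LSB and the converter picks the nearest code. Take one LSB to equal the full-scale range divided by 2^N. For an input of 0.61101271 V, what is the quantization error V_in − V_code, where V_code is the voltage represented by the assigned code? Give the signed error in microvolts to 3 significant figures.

+8.07 µV

Full-scale range = 0.735 V. LSB = 0.735 V / 2^14 ≈ 44.86 µV.
(0.61101271 − (0)) / LSB = 0.61101271 × 16384/0.735 = 13620.1799. Nearest integer: k = 13620.
Reconstructed level: 0 + 13620 × 0.735/16384 V = 0.61100463867 V.
V_in − V_code = 0.61101271 − (0.61100463867) = +8.07 µV.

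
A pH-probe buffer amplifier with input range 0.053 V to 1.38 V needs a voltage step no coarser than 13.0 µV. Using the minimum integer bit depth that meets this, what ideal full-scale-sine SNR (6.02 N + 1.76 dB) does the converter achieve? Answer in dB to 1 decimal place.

Span: 1.38 V − (0.053 V) = 1.327 V.
Need 2^N ≥ 1.327 V / 13.0 µV = 102100 → N_min = 17.
Ideal SNR at N = 17: 6.02·17 + 1.76 = 104.1 dB.

104.1 dB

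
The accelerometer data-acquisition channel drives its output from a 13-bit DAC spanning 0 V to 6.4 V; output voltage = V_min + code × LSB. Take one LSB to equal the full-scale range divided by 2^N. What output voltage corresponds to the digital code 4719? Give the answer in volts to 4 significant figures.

3.687 V

Span = 6.4 V. LSB = 6.4 V / 2^13.
Output = V_min + (4719/8192) × range = 0 + 0.576050 × 6.4 V
      = 0 + 3.68672 = 3.68672 V.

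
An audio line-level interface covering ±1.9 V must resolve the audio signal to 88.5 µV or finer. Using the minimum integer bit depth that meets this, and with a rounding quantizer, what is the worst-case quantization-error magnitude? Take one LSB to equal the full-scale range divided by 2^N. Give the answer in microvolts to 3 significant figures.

29.0 µV

Full-scale range = 1.9 V − (-1.9 V) = 3.8 V.
Required number of levels: 3.8/88.5 µV = 42938; smallest N with 2^N ≥ that is 16.
LSB = 3.8 V / 2^16 = 57.983 µV.
|e|_max = LSB/2 = 29.0 µV.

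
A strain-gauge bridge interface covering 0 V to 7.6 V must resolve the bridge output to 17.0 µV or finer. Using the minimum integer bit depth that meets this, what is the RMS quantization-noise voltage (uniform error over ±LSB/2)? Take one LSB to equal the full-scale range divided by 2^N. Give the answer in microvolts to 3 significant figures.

Range is 7.6 V.
Need 2^N ≥ 7.6 V / 17.0 µV = 447100 → N_min = 19.
LSB = 7.6 V / 2^19 = 14.496 µV.
RMS noise = LSB/√12 = 4.18 µV.

4.18 µV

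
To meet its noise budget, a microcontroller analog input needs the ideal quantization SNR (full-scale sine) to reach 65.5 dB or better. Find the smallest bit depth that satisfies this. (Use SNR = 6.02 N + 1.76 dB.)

11 bits

Solving 6.02 N ≥ 65.5 − 1.76: N ≥ 10.588. Round up → N = 11.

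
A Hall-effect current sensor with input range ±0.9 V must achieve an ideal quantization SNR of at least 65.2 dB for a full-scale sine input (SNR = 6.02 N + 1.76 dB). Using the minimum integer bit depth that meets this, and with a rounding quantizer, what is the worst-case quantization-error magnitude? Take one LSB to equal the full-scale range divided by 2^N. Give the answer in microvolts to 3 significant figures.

439 µV

Span: 0.9 V − (-0.9 V) = 1.8 V.
6.02 N + 1.76 ≥ 65.2 gives N ≥ 10.538, so the minimum integer is 11.
LSB = 1.8 V ÷ 2^11 = 1.8/2048 V = 0.87891 mV.
Half an LSB is 439 µV.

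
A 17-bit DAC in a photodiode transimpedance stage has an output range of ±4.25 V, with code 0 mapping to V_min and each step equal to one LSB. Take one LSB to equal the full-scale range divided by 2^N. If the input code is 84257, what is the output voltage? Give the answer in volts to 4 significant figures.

1.214 V

The full-scale span is 4.25 − (-4.25) = 8.5 V. LSB = 8.5 V / 2^17.
Output = V_min + (84257/131072) × range = -4.25 + 0.642830 × 8.5 V
      = -4.25 V + 5.46405 V = 1.21405 V.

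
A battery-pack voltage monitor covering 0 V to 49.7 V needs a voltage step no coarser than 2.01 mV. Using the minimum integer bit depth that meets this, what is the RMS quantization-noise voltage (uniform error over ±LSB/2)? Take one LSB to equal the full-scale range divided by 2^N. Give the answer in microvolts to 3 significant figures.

438 µV

Span = 49.7 V.
49.7 V / 2.01 mV = 24730. Since 2^14 = 16384 and 2^15 = 32768, N = 15.
Step size = 49.7/32768 V = 1.5167 mV.
RMS noise = LSB/√12 = 438 µV.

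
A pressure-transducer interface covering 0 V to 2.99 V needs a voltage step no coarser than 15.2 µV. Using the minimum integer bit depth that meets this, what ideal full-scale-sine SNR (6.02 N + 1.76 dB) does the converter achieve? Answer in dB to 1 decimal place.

110.1 dB

Full-scale range = 2.99 V.
2.99 V / 15.2 µV = 196700. Since 2^17 = 131072 and 2^18 = 262144, N = 18.
SNR = 6.02 × 18 + 1.76 = 110.12 dB.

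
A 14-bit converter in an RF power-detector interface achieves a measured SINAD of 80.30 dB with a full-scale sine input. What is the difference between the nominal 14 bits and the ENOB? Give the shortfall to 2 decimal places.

ENOB = (SINAD − 1.76)/6.02 = (80.30 − 1.76)/6.02 = 13.0465 bits.
14 − 13.0465 = 0.95 bits below nominal.

0.95 bits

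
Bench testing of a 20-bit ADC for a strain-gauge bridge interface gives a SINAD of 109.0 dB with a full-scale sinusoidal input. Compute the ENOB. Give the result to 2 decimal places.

(109.0 − 1.76) / 6.02 = 107.24/6.02 = 17.8140 effective bits.

17.81 bits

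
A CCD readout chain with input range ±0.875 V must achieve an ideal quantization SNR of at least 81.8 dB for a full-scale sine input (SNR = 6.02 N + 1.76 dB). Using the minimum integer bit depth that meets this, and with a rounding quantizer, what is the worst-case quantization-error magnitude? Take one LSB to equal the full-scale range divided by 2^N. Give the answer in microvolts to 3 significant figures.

The full-scale span is 0.875 − (-0.875) = 1.75 V.
Required N = ⌈(81.8 − 1.76)/6.02⌉ = ⌈13.296⌉ = 14.
LSB = 1.75 V ÷ 2^14 = 1.75/16384 V = 106.81 µV.
Max error for round-to-nearest is LSB/2 = 53.4 µV.

53.4 µV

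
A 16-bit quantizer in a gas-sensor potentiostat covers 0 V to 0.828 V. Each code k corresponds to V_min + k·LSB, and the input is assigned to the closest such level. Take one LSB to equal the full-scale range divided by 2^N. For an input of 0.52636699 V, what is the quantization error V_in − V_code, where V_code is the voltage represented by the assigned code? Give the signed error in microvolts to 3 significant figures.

V_FS = 0.828 V. LSB = 0.828 V / 2^16 ≈ 12.63 µV.
(0.52636699 − (0)) / LSB = 0.52636699 × 65536/0.828 = 41661.8201. Nearest integer: k = 41662.
V_code = V_min + k × range/2^16 = 0 + 41662 × 0.828/65536 = 0.52636926270 V.
e = 0.52636699 − (0.52636926270) = −2.27 µV.

−2.27 µV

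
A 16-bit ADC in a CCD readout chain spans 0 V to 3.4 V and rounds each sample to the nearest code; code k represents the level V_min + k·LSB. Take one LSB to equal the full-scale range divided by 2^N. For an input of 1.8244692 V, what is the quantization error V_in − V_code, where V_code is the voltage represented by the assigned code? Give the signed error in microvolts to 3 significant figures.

+9.36 µV

Span = 3.4 V. LSB = 3.4 V / 2^16 ≈ 51.88 µV.
(V_in − V_min)/LSB = (1.8244692 − (0)) × 65536/3.4 = 35167.1804 → nearest code k = 35167.
V_code = V_min + k × range/2^16 = 0 + 35167 × 3.4/65536 = 1.8244598389 V.
V_in − V_code = 1.8244692 − (1.8244598389) = +9.36 µV.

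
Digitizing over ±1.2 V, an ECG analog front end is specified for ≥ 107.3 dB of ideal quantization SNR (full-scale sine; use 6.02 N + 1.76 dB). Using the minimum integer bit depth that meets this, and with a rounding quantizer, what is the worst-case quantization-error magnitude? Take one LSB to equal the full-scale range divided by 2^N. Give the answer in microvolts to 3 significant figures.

4.58 µV

Full-scale range = 1.2 V − (-1.2 V) = 2.4 V.
6.02 N + 1.76 ≥ 107.3 gives N ≥ 17.532, so the minimum integer is 18.
Step size = 2.4/262144 V = 9.1553 µV.
|e|_max = LSB/2 = 4.58 µV.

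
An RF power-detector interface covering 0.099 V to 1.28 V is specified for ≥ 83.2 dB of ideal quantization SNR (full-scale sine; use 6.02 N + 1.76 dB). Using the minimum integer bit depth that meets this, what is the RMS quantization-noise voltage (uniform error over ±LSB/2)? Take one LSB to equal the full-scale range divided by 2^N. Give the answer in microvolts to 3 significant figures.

20.8 µV

Span: 1.28 V − (0.099 V) = 1.181 V.
6.02 N + 1.76 ≥ 83.2 gives N ≥ 13.528, so the minimum integer is 14.
Step size = 1.181/16384 V = 72.083 µV.
V_rms = LSB/√12 = 20.8 µV.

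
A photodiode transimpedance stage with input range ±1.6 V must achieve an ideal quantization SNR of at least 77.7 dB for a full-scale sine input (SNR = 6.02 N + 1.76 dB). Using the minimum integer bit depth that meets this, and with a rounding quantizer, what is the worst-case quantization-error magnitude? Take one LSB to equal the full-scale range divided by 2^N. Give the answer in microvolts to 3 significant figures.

Span: 1.6 V − (-1.6 V) = 3.2 V.
Required N = ⌈(77.7 − 1.76)/6.02⌉ = ⌈12.615⌉ = 13.
One LSB is 3.2 V / 8192 = 390.63 µV.
Half an LSB is 195 µV.

195 µV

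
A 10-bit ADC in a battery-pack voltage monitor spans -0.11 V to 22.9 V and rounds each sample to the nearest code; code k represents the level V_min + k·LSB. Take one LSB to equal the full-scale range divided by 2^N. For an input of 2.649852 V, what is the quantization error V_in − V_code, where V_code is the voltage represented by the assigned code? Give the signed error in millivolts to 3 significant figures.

−4.04 mV

The full-scale span is 22.9 − (-0.11) = 23.01 V. LSB = 23.01 V / 2^10 ≈ 22.47 mV.
(V_in − V_min)/LSB = (2.649852 − (-0.11)) × 1024/23.01 = 122.8200 → nearest code k = 123.
Reconstructed level: -0.11 + 123 × 23.01/1024 V = 2.653896484 V.
Error = V_in − V_code = 2.649852 − (2.653896484) = −4.04 mV.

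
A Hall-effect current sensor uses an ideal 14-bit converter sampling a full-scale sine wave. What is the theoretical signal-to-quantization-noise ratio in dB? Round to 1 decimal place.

Ideal quantization SNR: 6.02 × 14 + 1.76 dB = 86.0 dB.

86.0 dB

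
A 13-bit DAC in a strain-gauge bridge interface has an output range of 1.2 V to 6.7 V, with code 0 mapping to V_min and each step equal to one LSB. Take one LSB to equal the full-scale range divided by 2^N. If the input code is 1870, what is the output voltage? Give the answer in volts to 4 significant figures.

Span: 6.7 V − (1.2 V) = 5.5 V. LSB = 5.5 V / 2^13.
Output = V_min + (1870/8192) × range = 1.2 + 0.228271 × 5.5 V
      = 1.2 V + 1.25549 V = 2.45549 V.

2.455 V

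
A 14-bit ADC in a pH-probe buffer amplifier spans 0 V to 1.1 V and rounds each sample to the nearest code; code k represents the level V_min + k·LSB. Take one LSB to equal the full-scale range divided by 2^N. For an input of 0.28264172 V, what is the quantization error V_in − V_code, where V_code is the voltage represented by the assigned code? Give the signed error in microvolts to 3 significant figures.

−12.1 µV

Full-scale range = 1.1 V. LSB = 1.1 V / 2^14 ≈ 67.14 µV.
Position in LSBs: (0.28264172 − (0)) × 16384/1.1 = 4209.8199; rounding gives k = 4210.
V_code = V_min + k × range/2^14 = 0 + 4210 × 1.1/16384 = 0.28265380859 V.
e = 0.28264172 − (0.28265380859) = −12.1 µV.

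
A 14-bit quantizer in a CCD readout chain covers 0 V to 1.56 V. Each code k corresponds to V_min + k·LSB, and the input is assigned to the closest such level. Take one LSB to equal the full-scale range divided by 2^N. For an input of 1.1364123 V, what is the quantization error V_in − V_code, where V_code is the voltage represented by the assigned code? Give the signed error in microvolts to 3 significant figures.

+23.1 µV

V_FS = 1.56 V. LSB = 1.56 V / 2^14 ≈ 95.21 µV.
(1.1364123 − (0)) / LSB = 1.1364123 × 16384/1.56 = 11935.2430. Nearest integer: k = 11935.
V_code = 0 + (11935/16384) × 1.56 = 1.1363891602 V.
e = 1.1364123 − (1.1363891602) = +23.1 µV.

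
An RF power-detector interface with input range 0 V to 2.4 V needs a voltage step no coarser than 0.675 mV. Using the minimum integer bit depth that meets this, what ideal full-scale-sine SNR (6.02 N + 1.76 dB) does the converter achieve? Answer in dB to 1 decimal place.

74.0 dB

Span = 2.4 V.
Need 2^N ≥ 2.4 V / 0.675 mV = 3556 → N_min = 12.
6.02(12) + 1.76 = 74.00 dB.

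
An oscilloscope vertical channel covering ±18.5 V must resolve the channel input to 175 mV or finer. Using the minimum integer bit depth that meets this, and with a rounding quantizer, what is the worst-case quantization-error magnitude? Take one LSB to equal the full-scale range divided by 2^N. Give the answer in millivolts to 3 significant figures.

72.3 mV

Span: 18.5 V − (-18.5 V) = 37 V.
Levels needed ≥ 37/175 mV = 211.4. 2^8 = 256 suffices, so N_min = 8.
LSB = 37 V ÷ 2^8 = 37/256 V = 144.53 mV.
Max error for round-to-nearest is LSB/2 = 72.3 mV.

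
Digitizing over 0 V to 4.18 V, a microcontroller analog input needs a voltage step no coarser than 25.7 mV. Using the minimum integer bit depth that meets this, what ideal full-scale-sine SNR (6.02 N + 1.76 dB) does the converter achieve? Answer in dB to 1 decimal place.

49.9 dB

V_FS = 4.18 V.
Need 2^N ≥ 4.18 V / 25.7 mV = 162.6 → N_min = 8.
SNR = 6.02 × 8 + 1.76 = 49.92 dB.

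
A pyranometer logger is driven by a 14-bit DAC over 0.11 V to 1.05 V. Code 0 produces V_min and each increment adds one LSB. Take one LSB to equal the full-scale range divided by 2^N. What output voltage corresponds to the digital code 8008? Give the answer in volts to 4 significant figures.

Full-scale range = 1.05 V − (0.11 V) = 0.94 V. LSB = 0.94 V / 2^14.
Output = V_min + (8008/16384) × range = 0.11 + 0.488770 × 0.94 V
      = 0.11 V + 0.459443 V = 0.569443 V.

0.5694 V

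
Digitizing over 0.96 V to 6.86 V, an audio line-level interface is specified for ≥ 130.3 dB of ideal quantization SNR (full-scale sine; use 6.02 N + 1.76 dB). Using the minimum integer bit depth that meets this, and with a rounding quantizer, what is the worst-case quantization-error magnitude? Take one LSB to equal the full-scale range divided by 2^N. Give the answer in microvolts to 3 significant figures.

Span: 6.86 V − (0.96 V) = 5.9 V.
N ≥ (130.3 − 1.76)/6.02 = 21.352 → N_min = 22.
Step size = 5.9/4194304 V = 1.4067 µV.
Half an LSB is 0.703 µV.

0.703 µV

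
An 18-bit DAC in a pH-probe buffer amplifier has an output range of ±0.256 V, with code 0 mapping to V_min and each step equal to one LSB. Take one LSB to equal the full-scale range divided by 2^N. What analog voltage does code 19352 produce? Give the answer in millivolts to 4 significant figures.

-218.2 mV

Full-scale range = 0.256 V − (-0.256 V) = 0.512 V. LSB = 0.512 V / 2^18.
V_out = V_min + code × LSB = -0.256 V + 19352 × 0.512 V / 262144
      = -0.256 V + 0.0377969 V = -0.218203 V.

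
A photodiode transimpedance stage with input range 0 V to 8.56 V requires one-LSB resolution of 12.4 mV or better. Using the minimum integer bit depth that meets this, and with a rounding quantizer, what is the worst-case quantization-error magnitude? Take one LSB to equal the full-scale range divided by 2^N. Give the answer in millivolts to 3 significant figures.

4.18 mV

Full-scale range = 8.56 V.
Required number of levels: 8.56/12.4 mV = 690.32; smallest N with 2^N ≥ that is 10.
LSB = 8.56 V / 2^10 = 8.3594 mV.
Max error for round-to-nearest is LSB/2 = 4.18 mV.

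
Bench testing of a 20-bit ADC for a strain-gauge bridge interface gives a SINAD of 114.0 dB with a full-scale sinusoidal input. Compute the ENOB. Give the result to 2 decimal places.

18.64 bits

Inverting SNR = 6.02 N + 1.76: N_eff = (114.0 − 1.76)/6.02 = 18.6445.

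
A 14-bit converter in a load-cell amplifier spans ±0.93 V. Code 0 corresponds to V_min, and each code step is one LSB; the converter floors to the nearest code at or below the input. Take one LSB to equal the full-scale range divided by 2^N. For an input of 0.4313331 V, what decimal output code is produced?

11991

Range = 0.93 − (-0.93) = 1.86 V. LSB = 1.86 V / 2^14 ≈ 113.5 µV.
code = ⌊(V_in − V_min)/LSB⌋ = ⌊(V_in − V_min) × 2^14 / range⌋
     = ⌊(0.4313331 − (-0.93)) × 16384 / 1.86⌋ = ⌊1.3613331 × 16384/1.86⌋
     = ⌊11991.442⌋ = 11991.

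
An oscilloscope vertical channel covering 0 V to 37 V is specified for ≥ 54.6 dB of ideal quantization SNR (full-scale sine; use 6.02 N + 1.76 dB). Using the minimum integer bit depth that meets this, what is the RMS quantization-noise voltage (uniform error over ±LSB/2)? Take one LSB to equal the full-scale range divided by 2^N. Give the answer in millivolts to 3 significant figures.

Full-scale range = 37 V.
Required N = ⌈(54.6 − 1.76)/6.02⌉ = ⌈8.777⌉ = 9.
LSB = 37 V ÷ 2^9 = 37/512 V = 72.266 mV.
σ_q = LSB/√12 = 72.266 mV/3.4641 = 20.9 mV.

20.9 mV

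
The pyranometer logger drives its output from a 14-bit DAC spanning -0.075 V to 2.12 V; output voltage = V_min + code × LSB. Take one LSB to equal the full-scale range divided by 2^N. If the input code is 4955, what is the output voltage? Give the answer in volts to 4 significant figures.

0.5888 V

The full-scale span is 2.12 − (-0.075) = 2.195 V. LSB = 2.195 V / 2^14.
Output = V_min + (4955/16384) × range = -0.075 + 0.302429 × 2.195 V
      = -0.075 V + 0.663832 V = 0.588832 V.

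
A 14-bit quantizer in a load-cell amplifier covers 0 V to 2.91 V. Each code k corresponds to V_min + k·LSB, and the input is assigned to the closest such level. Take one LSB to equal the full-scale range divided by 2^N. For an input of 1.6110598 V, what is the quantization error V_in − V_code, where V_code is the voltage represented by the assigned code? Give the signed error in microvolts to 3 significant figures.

−61.4 µV

V_FS = 2.91 V. LSB = 2.91 V / 2^14 ≈ 177.6 µV.
(1.6110598 − (0)) / LSB = 1.6110598 × 16384/2.91 = 9070.6542. Nearest integer: k = 9071.
V_code = 0 + (9071/16384) × 2.91 = 1.6111212158 V.
V_in − V_code = 1.6110598 − (1.6111212158) = −61.4 µV.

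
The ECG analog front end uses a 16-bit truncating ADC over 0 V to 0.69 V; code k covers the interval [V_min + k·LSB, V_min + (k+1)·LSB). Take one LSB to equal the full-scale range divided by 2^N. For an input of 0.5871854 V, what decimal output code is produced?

Span = 0.69 V. LSB = 0.69 V / 2^16 ≈ 10.53 µV.
(V_in − V_min) × 2^16/range = (0.5871854 − (0)) × 65536/0.69 = 55770.699.
Floor → code = 55770.

55770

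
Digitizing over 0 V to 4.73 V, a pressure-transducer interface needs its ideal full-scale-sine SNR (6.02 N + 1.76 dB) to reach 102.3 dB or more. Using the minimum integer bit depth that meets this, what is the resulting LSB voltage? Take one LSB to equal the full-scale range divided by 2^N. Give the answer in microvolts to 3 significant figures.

Span = 4.73 V.
Required N = ⌈(102.3 − 1.76)/6.02⌉ = ⌈16.701⌉ = 17.
LSB = 4.73 V / 2^17 = 36.1 µV.

36.1 µV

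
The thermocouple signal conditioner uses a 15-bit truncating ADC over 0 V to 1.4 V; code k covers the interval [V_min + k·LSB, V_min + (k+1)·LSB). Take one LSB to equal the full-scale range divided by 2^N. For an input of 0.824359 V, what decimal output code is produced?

V_FS = 1.4 V. LSB = 1.4 V / 2^15 ≈ 42.72 µV.
V_in − V_min = 0.824359 − (0) = 0.824359 V.
Divide by LSB: 0.824359 × 32768/1.4 = 19294.7112.
Truncating gives code 19294.

19294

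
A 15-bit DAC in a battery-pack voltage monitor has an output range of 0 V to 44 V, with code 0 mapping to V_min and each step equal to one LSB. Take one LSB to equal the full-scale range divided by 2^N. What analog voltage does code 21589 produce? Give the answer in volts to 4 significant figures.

Span = 44 V. LSB = 44 V / 2^15.
V_out = 0 + 21589 × (44/32768) V
      = 0 V + 28.9891 V = 28.9891 V.

28.99 V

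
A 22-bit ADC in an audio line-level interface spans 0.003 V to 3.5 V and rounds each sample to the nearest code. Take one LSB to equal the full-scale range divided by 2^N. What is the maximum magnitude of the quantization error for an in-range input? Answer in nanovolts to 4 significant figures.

416.9 nV

Full-scale range = 3.5 V − (0.003 V) = 3.497 V.
LSB = 3.497 V / 2^22 = 0.833750 µV.
|e|_max = LSB/2 = 416.9 nV.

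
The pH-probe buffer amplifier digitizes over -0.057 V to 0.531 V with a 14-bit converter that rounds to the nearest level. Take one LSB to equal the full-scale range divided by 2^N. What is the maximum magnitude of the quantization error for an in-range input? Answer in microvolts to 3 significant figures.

17.9 µV

Span: 0.531 V − (-0.057 V) = 0.588 V.
LSB = 0.588 V ÷ 2^14 = 0.588/16384 V = 35.889 µV.
Worst-case error for round-to-nearest is half an LSB: 17.9 µV.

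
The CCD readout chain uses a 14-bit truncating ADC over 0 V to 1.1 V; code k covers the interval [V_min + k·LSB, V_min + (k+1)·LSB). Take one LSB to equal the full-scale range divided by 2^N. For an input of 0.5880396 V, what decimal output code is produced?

8758

V_FS = 1.1 V. LSB = 1.1 V / 2^14 ≈ 67.14 µV.
(V_in − V_min) × 2^14/range = (0.5880396 − (0)) × 16384/1.1 = 8758.583.
Floor → code = 8758.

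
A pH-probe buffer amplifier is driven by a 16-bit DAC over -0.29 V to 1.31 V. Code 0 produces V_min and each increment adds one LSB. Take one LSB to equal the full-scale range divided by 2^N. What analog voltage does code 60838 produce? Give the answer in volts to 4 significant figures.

1.195 V

The full-scale span is 1.31 − (-0.29) = 1.6 V. LSB = 1.6 V / 2^16.
V_out = V_min + code × LSB = -0.29 V + 60838 × 1.6 V / 65536
      = -0.29 V + 1.48530 V = 1.19530 V.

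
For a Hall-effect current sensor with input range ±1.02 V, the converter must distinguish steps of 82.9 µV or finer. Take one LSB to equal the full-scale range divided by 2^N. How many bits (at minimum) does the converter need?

Range = 1.02 − (-1.02) = 2.04 V.
Need 2^N ≥ 2.04 V / 82.9 µV = 24610 → N_min = 15.

15 bits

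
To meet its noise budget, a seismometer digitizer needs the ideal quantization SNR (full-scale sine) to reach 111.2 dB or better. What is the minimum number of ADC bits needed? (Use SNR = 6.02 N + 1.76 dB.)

19 bits

6.02 N + 1.76 ≥ 111.2 gives N ≥ 18.179, so the minimum integer is 19.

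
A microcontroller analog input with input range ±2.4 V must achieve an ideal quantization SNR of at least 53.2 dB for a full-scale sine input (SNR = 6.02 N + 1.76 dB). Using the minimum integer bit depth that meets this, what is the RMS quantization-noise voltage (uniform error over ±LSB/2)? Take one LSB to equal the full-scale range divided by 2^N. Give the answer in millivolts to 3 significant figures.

Range = 2.4 − (-2.4) = 4.8 V.
Required N = ⌈(53.2 − 1.76)/6.02⌉ = ⌈8.545⌉ = 9.
One LSB is 4.8 V / 512 = 9.3750 mV.
σ_q = LSB/√12 = 9.3750 mV/3.4641 = 2.71 mV.

2.71 mV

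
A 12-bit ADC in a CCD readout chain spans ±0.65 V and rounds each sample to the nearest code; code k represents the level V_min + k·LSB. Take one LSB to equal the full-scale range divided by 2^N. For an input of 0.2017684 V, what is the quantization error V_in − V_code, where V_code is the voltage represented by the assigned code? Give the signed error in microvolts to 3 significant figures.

Span: 0.65 V − (-0.65 V) = 1.3 V. LSB = 1.3 V / 2^12 ≈ 317.4 µV.
(V_in − V_min)/LSB = (0.2017684 − (-0.65)) × 4096/1.3 = 2683.7257 → nearest code k = 2684.
Reconstructed level: -0.65 + 2684 × 1.3/4096 V = 0.2018554688 V.
V_in − V_code = 0.2017684 − (0.2018554688) = −87.1 µV.

−87.1 µV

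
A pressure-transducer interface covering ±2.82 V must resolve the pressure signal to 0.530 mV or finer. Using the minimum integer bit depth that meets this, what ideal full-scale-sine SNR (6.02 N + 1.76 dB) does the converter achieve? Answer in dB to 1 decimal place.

The full-scale span is 2.82 − (-2.82) = 5.64 V.
5.64 V / 0.530 mV = 10640. Since 2^13 = 8192 and 2^14 = 16384, N = 14.
6.02(14) + 1.76 = 86.04 dB.

86.0 dB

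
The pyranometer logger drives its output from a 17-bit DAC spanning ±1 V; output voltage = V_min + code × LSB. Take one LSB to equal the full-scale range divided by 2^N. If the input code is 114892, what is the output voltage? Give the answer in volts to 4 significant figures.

Range = 1 − (-1) = 2 V. LSB = 2 V / 2^17.
V_out = V_min + code × LSB = -1 V + 114892 × 2 V / 131072
      = -1 V + 1.75311 V = 0.753113 V.

0.7531 V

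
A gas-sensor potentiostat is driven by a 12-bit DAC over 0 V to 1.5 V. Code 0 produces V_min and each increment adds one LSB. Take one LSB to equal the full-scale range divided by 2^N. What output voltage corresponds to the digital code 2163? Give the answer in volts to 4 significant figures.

0.7921 V

Span = 1.5 V. LSB = 1.5 V / 2^12.
Output = V_min + (2163/4096) × range = 0 + 0.528076 × 1.5 V
      = 0 + 0.792114 = 0.792114 V.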